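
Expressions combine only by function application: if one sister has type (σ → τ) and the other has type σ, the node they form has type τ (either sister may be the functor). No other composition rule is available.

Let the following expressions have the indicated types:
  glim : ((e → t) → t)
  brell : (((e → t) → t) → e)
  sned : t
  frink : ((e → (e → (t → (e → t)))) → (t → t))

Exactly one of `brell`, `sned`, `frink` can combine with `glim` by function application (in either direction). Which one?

brell — combines: brell : (((e → t) → t) → e) takes glim : ((e → t) → t) as argument, giving e.
sned : t — does not combine with glim.
frink : ((e → (e → (t → (e → t)))) → (t → t)) — does not combine with glim.

brell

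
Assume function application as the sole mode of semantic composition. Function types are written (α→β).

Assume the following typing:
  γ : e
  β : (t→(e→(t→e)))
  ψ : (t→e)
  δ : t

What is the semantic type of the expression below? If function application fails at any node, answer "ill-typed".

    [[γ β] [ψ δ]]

ill-typed

[γ β]: e and (t→(e→(t→e))) cannot combine by function application — type clash.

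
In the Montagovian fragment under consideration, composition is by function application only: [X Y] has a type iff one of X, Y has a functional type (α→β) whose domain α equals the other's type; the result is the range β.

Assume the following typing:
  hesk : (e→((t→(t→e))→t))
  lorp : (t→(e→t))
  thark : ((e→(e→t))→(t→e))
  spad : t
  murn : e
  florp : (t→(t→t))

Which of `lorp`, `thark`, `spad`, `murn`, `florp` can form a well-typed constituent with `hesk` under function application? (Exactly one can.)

lorp : (t→(e→t)) — hesk needs e; lorp needs t; neither fits.
thark : ((e→(e→t))→(t→e)) — hesk needs e; thark needs (e→(e→t)); neither fits.
spad : t — hesk needs e; spad needs nothing (atomic); neither fits.
murn — combines: hesk : (e→((t→(t→e))→t)) takes murn : e as argument, giving ((t→(t→e))→t).
florp : (t→(t→t)) — hesk needs e; florp needs t; neither fits.

murn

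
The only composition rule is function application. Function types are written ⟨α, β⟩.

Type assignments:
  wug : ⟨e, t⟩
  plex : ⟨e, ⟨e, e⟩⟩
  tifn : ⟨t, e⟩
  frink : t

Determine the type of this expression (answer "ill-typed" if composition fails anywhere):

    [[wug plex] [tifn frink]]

At [wug plex]: neither ⟨e, t⟩ nor ⟨e, ⟨e, e⟩⟩ can take the other as argument; the node is ill-typed.

ill-typed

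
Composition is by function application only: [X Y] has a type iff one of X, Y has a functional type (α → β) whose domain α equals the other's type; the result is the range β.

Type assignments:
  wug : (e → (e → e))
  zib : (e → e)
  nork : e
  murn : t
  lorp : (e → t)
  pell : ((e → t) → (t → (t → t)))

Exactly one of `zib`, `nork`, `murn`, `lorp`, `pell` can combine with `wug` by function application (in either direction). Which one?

nork

zib : (e → e) — wug needs e; zib needs e; neither fits.
nork — combines: wug : (e → (e → e)) takes nork : e as argument, giving (e → e).
murn : t — wug needs e; murn needs nothing (atomic); neither fits.
lorp : (e → t) — wug needs e; lorp needs e; neither fits.
pell : ((e → t) → (t → (t → t))) — wug needs e; pell needs (e → t); neither fits.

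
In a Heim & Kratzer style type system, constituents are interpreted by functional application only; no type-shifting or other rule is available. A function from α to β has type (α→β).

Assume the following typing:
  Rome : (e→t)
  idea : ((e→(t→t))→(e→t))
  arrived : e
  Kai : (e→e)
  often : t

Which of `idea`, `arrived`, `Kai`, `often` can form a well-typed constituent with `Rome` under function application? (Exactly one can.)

idea : ((e→(t→t))→(e→t)) — neither side's domain matches the other.
arrived — combines: Rome : (e→t) takes arrived : e as argument, giving t.
Kai : (e→e) — neither side's domain matches the other.
often : t — neither side's domain matches the other.

arrived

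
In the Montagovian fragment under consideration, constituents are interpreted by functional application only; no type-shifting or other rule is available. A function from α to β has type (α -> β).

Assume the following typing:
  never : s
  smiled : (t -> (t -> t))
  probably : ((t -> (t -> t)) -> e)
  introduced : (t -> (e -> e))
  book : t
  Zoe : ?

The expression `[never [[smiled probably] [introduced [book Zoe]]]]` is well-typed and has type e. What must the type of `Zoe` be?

At [never [[smiled probably] [introduced [book Zoe]]]] (required: e): never is s, which is not a function with range e; hence [[smiled probably] [introduced [book Zoe]]] is the functor — type (s -> e).
At [[smiled probably] [introduced [book Zoe]]] (required: (s -> e)): [smiled probably] is e, which is not a function with range (s -> e); hence [introduced [book Zoe]] is the functor — type (e -> (s -> e)).
At [introduced [book Zoe]] (required: (e -> (s -> e))): introduced is (t -> (e -> e)), which is not a function with range (e -> (s -> e)); hence [book Zoe] is the functor — type ((t -> (e -> e)) -> (e -> (s -> e))).
At [book Zoe] (required: ((t -> (e -> e)) -> (e -> (s -> e)))): book is t, which is not a function with range ((t -> (e -> e)) -> (e -> (s -> e))); hence Zoe is the functor — type (t -> ((t -> (e -> e)) -> (e -> (s -> e)))).

(t -> ((t -> (e -> e)) -> (e -> (s -> e))))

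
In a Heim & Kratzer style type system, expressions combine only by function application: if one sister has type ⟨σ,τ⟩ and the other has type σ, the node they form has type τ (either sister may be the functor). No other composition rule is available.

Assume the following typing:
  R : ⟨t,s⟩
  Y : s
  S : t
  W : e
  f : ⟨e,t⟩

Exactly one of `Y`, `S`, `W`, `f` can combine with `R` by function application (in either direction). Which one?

Y : s — no; R wants t, and Y wants nothing (atomic).
S — combines: R : ⟨t,s⟩ takes S : t as argument, giving s.
W : e — no; R wants t, and W wants nothing (atomic).
f : ⟨e,t⟩ — no; R wants t, and f wants e.

S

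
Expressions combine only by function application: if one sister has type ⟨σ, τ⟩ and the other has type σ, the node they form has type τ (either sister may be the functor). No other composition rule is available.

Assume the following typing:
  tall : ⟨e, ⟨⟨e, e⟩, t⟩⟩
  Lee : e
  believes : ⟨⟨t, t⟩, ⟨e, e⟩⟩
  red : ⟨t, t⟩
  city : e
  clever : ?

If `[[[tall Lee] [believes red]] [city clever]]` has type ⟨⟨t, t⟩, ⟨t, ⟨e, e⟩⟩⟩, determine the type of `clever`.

At [[[tall Lee] [believes red]] [city clever]] (required: ⟨⟨t, t⟩, ⟨t, ⟨e, e⟩⟩⟩): [[tall Lee] [believes red]] is t, which is not a function with range ⟨⟨t, t⟩, ⟨t, ⟨e, e⟩⟩⟩; hence [city clever] is the functor — type ⟨t, ⟨⟨t, t⟩, ⟨t, ⟨e, e⟩⟩⟩⟩.
At [city clever] (required: ⟨t, ⟨⟨t, t⟩, ⟨t, ⟨e, e⟩⟩⟩⟩): city is e, which is not a function with range ⟨t, ⟨⟨t, t⟩, ⟨t, ⟨e, e⟩⟩⟩⟩; hence clever is the functor — type ⟨e, ⟨t, ⟨⟨t, t⟩, ⟨t, ⟨e, e⟩⟩⟩⟩⟩.

⟨e, ⟨t, ⟨⟨t, t⟩, ⟨t, ⟨e, e⟩⟩⟩⟩⟩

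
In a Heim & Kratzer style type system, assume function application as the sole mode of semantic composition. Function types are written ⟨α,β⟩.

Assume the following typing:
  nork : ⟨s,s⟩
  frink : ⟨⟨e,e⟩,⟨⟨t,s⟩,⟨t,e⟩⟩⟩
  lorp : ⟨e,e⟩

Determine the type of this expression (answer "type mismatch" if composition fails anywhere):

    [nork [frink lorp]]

type mismatch

At [frink lorp], frink : ⟨⟨e,e⟩,⟨⟨t,s⟩,⟨t,e⟩⟩⟩ takes lorp : ⟨e,e⟩, giving ⟨⟨t,s⟩,⟨t,e⟩⟩.
[nork [frink lorp]]: ⟨s,s⟩ and ⟨⟨t,s⟩,⟨t,e⟩⟩ cannot combine by function application — type clash.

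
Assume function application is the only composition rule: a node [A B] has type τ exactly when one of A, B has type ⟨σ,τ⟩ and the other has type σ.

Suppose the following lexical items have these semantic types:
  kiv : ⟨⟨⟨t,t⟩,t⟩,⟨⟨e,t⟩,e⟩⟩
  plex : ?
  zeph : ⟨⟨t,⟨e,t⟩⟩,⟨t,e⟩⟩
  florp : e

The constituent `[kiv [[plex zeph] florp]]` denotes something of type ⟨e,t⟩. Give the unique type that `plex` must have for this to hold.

⟨⟨⟨t,⟨e,t⟩⟩,⟨t,e⟩⟩,⟨e,⟨⟨⟨⟨t,t⟩,t⟩,⟨⟨e,t⟩,e⟩⟩,⟨e,t⟩⟩⟩⟩

[kiv [[plex zeph] florp]] is required to be ⟨e,t⟩. kiv : ⟨⟨⟨t,t⟩,t⟩,⟨⟨e,t⟩,e⟩⟩ cannot yield ⟨e,t⟩ as functor, so [[plex zeph] florp] : ⟨⟨⟨⟨t,t⟩,t⟩,⟨⟨e,t⟩,e⟩⟩,⟨e,t⟩⟩.
[[plex zeph] florp] is required to be ⟨⟨⟨⟨t,t⟩,t⟩,⟨⟨e,t⟩,e⟩⟩,⟨e,t⟩⟩. florp : e cannot yield ⟨⟨⟨⟨t,t⟩,t⟩,⟨⟨e,t⟩,e⟩⟩,⟨e,t⟩⟩ as functor, so [plex zeph] : ⟨e,⟨⟨⟨⟨t,t⟩,t⟩,⟨⟨e,t⟩,e⟩⟩,⟨e,t⟩⟩⟩.
[plex zeph] is required to be ⟨e,⟨⟨⟨⟨t,t⟩,t⟩,⟨⟨e,t⟩,e⟩⟩,⟨e,t⟩⟩⟩. zeph : ⟨⟨t,⟨e,t⟩⟩,⟨t,e⟩⟩ cannot yield ⟨e,⟨⟨⟨⟨t,t⟩,t⟩,⟨⟨e,t⟩,e⟩⟩,⟨e,t⟩⟩⟩ as functor, so plex : ⟨⟨⟨t,⟨e,t⟩⟩,⟨t,e⟩⟩,⟨e,⟨⟨⟨⟨t,t⟩,t⟩,⟨⟨e,t⟩,e⟩⟩,⟨e,t⟩⟩⟩⟩.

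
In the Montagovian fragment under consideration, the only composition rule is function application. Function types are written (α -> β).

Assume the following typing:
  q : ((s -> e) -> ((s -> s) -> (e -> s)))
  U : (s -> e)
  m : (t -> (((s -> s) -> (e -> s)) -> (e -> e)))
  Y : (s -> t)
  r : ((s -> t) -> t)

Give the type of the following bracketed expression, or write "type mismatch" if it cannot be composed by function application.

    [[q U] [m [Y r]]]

(e -> e)

[q U]: ((s -> e) -> ((s -> s) -> (e -> s))) applied to (s -> e) yields ((s -> s) -> (e -> s)).
[Y r]: ((s -> t) -> t) applied to (s -> t) yields t.
[m [Y r]]: (t -> (((s -> s) -> (e -> s)) -> (e -> e))) applied to t yields (((s -> s) -> (e -> s)) -> (e -> e)).
[[q U] [m [Y r]]]: (((s -> s) -> (e -> s)) -> (e -> e)) applied to ((s -> s) -> (e -> s)) yields (e -> e).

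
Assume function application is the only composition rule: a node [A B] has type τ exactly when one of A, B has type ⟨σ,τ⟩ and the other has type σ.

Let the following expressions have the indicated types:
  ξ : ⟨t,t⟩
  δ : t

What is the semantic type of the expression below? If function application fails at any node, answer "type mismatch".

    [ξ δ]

[ξ δ]: functor ξ : ⟨t,t⟩, argument δ : t; result t.

t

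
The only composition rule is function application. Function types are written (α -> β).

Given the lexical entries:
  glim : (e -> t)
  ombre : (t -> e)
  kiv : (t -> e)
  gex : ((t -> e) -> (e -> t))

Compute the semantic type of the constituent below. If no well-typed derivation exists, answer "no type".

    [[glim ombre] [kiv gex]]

no type

[glim ombre]: (e -> t) and (t -> e) cannot combine by function application — type clash.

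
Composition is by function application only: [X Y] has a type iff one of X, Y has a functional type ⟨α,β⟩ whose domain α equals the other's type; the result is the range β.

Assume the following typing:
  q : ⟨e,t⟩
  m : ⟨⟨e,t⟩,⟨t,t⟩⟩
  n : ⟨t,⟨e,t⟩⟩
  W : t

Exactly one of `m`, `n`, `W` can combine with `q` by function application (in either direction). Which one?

m — combines: m : ⟨⟨e,t⟩,⟨t,t⟩⟩ takes q : ⟨e,t⟩ as argument, giving ⟨t,t⟩.
n : ⟨t,⟨e,t⟩⟩ — no; q wants e, and n wants t.
W : t — no; q wants e, and W wants nothing (atomic).

m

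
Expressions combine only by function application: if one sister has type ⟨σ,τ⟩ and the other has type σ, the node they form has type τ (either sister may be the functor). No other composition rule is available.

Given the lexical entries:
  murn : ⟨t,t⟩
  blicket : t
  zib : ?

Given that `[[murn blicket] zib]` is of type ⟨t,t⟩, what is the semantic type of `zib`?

At [[murn blicket] zib] (required: ⟨t,t⟩): [murn blicket] is t, which is not a function with range ⟨t,t⟩; hence zib is the functor — type ⟨t,⟨t,t⟩⟩.

⟨t,⟨t,t⟩⟩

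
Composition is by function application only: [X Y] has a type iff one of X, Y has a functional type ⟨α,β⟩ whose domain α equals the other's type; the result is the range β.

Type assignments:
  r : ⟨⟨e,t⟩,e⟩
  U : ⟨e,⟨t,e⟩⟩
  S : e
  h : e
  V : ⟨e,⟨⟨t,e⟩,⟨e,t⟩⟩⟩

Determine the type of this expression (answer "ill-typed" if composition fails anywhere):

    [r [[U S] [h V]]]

[U S] — U of type ⟨e,⟨t,e⟩⟩ combines with S of type e: type ⟨t,e⟩.
[h V] — V of type ⟨e,⟨⟨t,e⟩,⟨e,t⟩⟩⟩ combines with h of type e: type ⟨⟨t,e⟩,⟨e,t⟩⟩.
[[U S] [h V]] — [h V] of type ⟨⟨t,e⟩,⟨e,t⟩⟩ combines with [U S] of type ⟨t,e⟩: type ⟨e,t⟩.
[r [[U S] [h V]]] — r of type ⟨⟨e,t⟩,e⟩ combines with [[U S] [h V]] of type ⟨e,t⟩: type e.

e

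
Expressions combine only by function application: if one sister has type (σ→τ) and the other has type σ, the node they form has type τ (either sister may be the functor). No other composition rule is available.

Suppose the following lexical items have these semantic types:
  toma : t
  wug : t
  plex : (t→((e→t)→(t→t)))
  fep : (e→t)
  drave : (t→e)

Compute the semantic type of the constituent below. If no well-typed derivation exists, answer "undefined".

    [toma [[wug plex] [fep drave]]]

undefined

[wug plex]: plex is (t→((e→t)→(t→t))), wug is t; result ((e→t)→(t→t)).
[fep drave]: (e→t) with (t→e) — neither is a function whose domain matches the other; composition fails here.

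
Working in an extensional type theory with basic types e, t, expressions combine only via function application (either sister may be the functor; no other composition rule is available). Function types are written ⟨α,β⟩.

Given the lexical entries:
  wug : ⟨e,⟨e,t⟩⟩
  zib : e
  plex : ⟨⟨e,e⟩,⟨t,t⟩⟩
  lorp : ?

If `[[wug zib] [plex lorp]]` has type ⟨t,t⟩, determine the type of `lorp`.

At [[wug zib] [plex lorp]] (required: ⟨t,t⟩): [wug zib] is ⟨e,t⟩, which is not a function with range ⟨t,t⟩; hence [plex lorp] is the functor — type ⟨⟨e,t⟩,⟨t,t⟩⟩.
At [plex lorp] (required: ⟨⟨e,t⟩,⟨t,t⟩⟩): plex is ⟨⟨e,e⟩,⟨t,t⟩⟩, which is not a function with range ⟨⟨e,t⟩,⟨t,t⟩⟩; hence lorp is the functor — type ⟨⟨⟨e,e⟩,⟨t,t⟩⟩,⟨⟨e,t⟩,⟨t,t⟩⟩⟩.

⟨⟨⟨e,e⟩,⟨t,t⟩⟩,⟨⟨e,t⟩,⟨t,t⟩⟩⟩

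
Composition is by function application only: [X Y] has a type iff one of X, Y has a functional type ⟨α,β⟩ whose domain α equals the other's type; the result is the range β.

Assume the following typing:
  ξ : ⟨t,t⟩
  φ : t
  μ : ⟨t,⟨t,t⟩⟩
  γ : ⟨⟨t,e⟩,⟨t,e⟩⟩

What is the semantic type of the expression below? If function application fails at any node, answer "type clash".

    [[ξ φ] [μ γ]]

type clash

[ξ φ] — ξ of type ⟨t,t⟩ combines with φ of type t: type t.
[μ γ]: ⟨t,⟨t,t⟩⟩ with ⟨⟨t,e⟩,⟨t,e⟩⟩ — neither is a function whose domain matches the other; composition fails here.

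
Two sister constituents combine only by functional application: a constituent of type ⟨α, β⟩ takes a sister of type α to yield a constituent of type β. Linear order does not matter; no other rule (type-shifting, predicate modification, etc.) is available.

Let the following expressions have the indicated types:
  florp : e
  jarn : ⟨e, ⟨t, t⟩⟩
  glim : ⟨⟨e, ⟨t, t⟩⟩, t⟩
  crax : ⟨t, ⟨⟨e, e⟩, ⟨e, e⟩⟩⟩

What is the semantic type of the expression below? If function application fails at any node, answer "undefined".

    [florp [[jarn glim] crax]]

[jarn glim] — glim of type ⟨⟨e, ⟨t, t⟩⟩, t⟩ combines with jarn of type ⟨e, ⟨t, t⟩⟩: type t.
[[jarn glim] crax] — crax of type ⟨t, ⟨⟨e, e⟩, ⟨e, e⟩⟩⟩ combines with [jarn glim] of type t: type ⟨⟨e, e⟩, ⟨e, e⟩⟩.
At [florp [[jarn glim] crax]]: neither e nor ⟨⟨e, e⟩, ⟨e, e⟩⟩ can take the other as argument; the node is ill-typed.

undefined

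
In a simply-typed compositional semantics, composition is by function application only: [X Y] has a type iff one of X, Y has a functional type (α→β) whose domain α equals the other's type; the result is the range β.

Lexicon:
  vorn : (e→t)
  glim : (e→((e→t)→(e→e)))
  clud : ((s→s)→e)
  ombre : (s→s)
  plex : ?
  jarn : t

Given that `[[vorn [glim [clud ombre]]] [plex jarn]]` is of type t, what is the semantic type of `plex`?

(t→((e→e)→t))

[[vorn [glim [clud ombre]]] [plex jarn]] is required to be t. [vorn [glim [clud ombre]]] : (e→e) cannot yield t as functor, so [plex jarn] : ((e→e)→t).
[plex jarn] is required to be ((e→e)→t). jarn : t cannot yield ((e→e)→t) as functor, so plex : (t→((e→e)→t)).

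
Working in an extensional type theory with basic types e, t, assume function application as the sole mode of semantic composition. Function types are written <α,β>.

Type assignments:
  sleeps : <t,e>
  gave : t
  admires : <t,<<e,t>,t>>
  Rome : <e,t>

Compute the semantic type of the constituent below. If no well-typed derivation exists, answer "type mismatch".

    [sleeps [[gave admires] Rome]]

At [gave admires], admires : <t,<<e,t>,t>> takes gave : t, giving <<e,t>,t>.
At [[gave admires] Rome], [gave admires] : <<e,t>,t> takes Rome : <e,t>, giving t.
At [sleeps [[gave admires] Rome]], sleeps : <t,e> takes [[gave admires] Rome] : t, giving e.

e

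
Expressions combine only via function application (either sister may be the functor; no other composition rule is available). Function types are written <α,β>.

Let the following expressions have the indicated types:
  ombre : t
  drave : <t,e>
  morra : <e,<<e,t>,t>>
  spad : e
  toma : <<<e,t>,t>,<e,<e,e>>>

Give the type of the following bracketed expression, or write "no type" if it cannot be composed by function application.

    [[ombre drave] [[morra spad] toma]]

[ombre drave]: drave is <t,e>, ombre is t; result e.
[morra spad]: morra is <e,<<e,t>,t>>, spad is e; result <<e,t>,t>.
[[morra spad] toma]: toma is <<<e,t>,t>,<e,<e,e>>>, [morra spad] is <<e,t>,t>; result <e,<e,e>>.
[[ombre drave] [[morra spad] toma]]: [[morra spad] toma] is <e,<e,e>>, [ombre drave] is e; result <e,e>.

<e,e>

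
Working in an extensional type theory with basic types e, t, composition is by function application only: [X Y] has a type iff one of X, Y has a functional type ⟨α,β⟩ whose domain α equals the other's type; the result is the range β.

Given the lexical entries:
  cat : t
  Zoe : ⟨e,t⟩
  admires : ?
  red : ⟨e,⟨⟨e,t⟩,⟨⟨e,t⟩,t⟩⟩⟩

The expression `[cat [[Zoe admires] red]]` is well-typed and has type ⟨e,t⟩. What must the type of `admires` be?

At [cat [[Zoe admires] red]] (required: ⟨e,t⟩): cat is t, which is not a function with range ⟨e,t⟩; hence [[Zoe admires] red] is the functor — type ⟨t,⟨e,t⟩⟩.
At [[Zoe admires] red] (required: ⟨t,⟨e,t⟩⟩): red is ⟨e,⟨⟨e,t⟩,⟨⟨e,t⟩,t⟩⟩⟩, which is not a function with range ⟨t,⟨e,t⟩⟩; hence [Zoe admires] is the functor — type ⟨⟨e,⟨⟨e,t⟩,⟨⟨e,t⟩,t⟩⟩⟩,⟨t,⟨e,t⟩⟩⟩.
At [Zoe admires] (required: ⟨⟨e,⟨⟨e,t⟩,⟨⟨e,t⟩,t⟩⟩⟩,⟨t,⟨e,t⟩⟩⟩): Zoe is ⟨e,t⟩, which is not a function with range ⟨⟨e,⟨⟨e,t⟩,⟨⟨e,t⟩,t⟩⟩⟩,⟨t,⟨e,t⟩⟩⟩; hence admires is the functor — type ⟨⟨e,t⟩,⟨⟨e,⟨⟨e,t⟩,⟨⟨e,t⟩,t⟩⟩⟩,⟨t,⟨e,t⟩⟩⟩⟩.

⟨⟨e,t⟩,⟨⟨e,⟨⟨e,t⟩,⟨⟨e,t⟩,t⟩⟩⟩,⟨t,⟨e,t⟩⟩⟩⟩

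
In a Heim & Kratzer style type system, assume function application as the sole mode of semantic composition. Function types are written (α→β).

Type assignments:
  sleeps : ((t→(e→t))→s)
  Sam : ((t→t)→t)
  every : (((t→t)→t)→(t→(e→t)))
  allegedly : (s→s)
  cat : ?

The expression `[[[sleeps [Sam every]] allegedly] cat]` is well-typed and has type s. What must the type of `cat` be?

(s→s)

[[[sleeps [Sam every]] allegedly] cat] is required to be s. [[sleeps [Sam every]] allegedly] : s cannot yield s as functor, so cat : (s→s).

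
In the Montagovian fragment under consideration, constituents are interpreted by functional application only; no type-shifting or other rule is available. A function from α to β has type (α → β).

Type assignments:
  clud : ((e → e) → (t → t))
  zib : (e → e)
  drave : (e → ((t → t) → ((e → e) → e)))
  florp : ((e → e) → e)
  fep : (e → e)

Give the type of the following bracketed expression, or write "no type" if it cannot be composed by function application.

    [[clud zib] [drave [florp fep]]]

[clud zib] — clud of type ((e → e) → (t → t)) combines with zib of type (e → e): type (t → t).
[florp fep] — florp of type ((e → e) → e) combines with fep of type (e → e): type e.
[drave [florp fep]] — drave of type (e → ((t → t) → ((e → e) → e))) combines with [florp fep] of type e: type ((t → t) → ((e → e) → e)).
[[clud zib] [drave [florp fep]]] — [drave [florp fep]] of type ((t → t) → ((e → e) → e)) combines with [clud zib] of type (t → t): type ((e → e) → e).

((e → e) → e)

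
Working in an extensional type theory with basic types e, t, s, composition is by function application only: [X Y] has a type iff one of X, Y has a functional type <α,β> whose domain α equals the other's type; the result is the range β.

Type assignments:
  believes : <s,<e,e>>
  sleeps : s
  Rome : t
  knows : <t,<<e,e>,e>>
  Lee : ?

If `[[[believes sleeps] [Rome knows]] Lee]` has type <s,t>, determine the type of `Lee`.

<e,<s,t>>

[[[believes sleeps] [Rome knows]] Lee] is required to be <s,t>. [[believes sleeps] [Rome knows]] : e cannot yield <s,t> as functor, so Lee : <e,<s,t>>.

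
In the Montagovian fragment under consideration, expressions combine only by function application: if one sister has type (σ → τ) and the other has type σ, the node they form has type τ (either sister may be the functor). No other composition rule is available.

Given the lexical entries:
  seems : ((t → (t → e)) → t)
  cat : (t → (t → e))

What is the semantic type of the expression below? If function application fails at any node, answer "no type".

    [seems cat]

[seems cat] — seems of type ((t → (t → e)) → t) combines with cat of type (t → (t → e)): type t.

t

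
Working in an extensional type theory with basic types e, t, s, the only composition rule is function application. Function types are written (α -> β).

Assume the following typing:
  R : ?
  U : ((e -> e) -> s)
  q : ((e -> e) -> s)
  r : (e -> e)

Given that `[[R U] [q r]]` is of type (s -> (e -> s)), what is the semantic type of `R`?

For [[R U] [q r]] to have type (s -> (e -> s)) with [q r] of type s, [R U] must be the function: [R U] : (s -> (s -> (e -> s))).
For [R U] to have type (s -> (s -> (e -> s))) with U of type ((e -> e) -> s), R must be the function: R : (((e -> e) -> s) -> (s -> (s -> (e -> s)))).

(((e -> e) -> s) -> (s -> (s -> (e -> s))))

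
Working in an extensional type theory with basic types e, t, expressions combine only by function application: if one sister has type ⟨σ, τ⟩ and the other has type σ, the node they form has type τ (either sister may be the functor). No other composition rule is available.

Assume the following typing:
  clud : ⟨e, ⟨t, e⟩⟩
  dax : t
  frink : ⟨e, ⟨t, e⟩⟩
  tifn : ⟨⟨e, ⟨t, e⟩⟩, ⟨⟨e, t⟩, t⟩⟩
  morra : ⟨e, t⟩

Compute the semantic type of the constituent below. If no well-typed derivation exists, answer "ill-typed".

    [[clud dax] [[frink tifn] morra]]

[clud dax]: ⟨e, ⟨t, e⟩⟩ and t cannot combine by function application — type clash.

ill-typed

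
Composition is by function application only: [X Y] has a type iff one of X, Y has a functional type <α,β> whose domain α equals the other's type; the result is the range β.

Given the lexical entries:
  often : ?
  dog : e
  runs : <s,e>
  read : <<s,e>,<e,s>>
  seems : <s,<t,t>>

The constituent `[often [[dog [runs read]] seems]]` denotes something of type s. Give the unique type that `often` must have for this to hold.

<<t,t>,s>

For [often [[dog [runs read]] seems]] to have type s with [[dog [runs read]] seems] of type <t,t>, often must be the function: often : <<t,t>,s>.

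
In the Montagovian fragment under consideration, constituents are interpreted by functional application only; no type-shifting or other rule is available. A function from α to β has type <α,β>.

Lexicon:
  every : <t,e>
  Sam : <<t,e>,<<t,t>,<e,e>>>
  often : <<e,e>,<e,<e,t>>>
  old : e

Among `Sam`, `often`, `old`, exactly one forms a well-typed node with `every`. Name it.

Sam — combines: Sam : <<t,e>,<<t,t>,<e,e>>> takes every : <t,e> as argument, giving <<t,t>,<e,e>>.
often : <<e,e>,<e,<e,t>>> — neither side's domain matches the other.
old : e — neither side's domain matches the other.

Sam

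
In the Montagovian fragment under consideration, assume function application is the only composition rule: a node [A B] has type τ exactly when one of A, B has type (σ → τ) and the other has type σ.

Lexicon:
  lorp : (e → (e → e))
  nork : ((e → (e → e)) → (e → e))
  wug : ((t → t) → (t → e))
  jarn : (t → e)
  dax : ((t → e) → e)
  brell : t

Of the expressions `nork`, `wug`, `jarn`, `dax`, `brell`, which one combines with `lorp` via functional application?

nork — combines: nork : ((e → (e → e)) → (e → e)) takes lorp : (e → (e → e)) as argument, giving (e → e).
wug : ((t → t) → (t → e)) — lorp needs e; wug needs (t → t); neither fits.
jarn : (t → e) — lorp needs e; jarn needs t; neither fits.
dax : ((t → e) → e) — lorp needs e; dax needs (t → e); neither fits.
brell : t — lorp needs e; brell needs nothing (atomic); neither fits.

nork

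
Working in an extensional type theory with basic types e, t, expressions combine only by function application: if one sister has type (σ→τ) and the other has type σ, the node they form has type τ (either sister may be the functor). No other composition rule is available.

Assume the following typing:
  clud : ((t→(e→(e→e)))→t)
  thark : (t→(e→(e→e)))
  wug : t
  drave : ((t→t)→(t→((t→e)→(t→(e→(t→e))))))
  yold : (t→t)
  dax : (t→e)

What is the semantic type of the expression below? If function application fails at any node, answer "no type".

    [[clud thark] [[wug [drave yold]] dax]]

(e→(t→e))

At [clud thark], clud : ((t→(e→(e→e)))→t) takes thark : (t→(e→(e→e))), giving t.
At [drave yold], drave : ((t→t)→(t→((t→e)→(t→(e→(t→e)))))) takes yold : (t→t), giving (t→((t→e)→(t→(e→(t→e))))).
At [wug [drave yold]], [drave yold] : (t→((t→e)→(t→(e→(t→e))))) takes wug : t, giving ((t→e)→(t→(e→(t→e)))).
At [[wug [drave yold]] dax], [wug [drave yold]] : ((t→e)→(t→(e→(t→e)))) takes dax : (t→e), giving (t→(e→(t→e))).
At [[clud thark] [[wug [drave yold]] dax]], [[wug [drave yold]] dax] : (t→(e→(t→e))) takes [clud thark] : t, giving (e→(t→e)).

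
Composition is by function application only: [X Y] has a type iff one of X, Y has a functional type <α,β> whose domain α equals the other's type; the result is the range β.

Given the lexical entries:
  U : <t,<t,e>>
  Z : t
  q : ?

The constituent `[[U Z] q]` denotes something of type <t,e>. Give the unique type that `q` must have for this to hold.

<<t,e>,<t,e>>

For [[U Z] q] to have type <t,e> with [U Z] of type <t,e>, q must be the function: q : <<t,e>,<t,e>>.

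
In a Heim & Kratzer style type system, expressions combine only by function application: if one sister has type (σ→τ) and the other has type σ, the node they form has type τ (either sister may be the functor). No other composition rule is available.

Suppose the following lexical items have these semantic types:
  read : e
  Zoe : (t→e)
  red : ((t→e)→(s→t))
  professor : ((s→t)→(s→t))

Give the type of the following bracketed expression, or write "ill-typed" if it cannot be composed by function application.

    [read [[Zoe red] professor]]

ill-typed

At [Zoe red], red : ((t→e)→(s→t)) takes Zoe : (t→e), giving (s→t).
At [[Zoe red] professor], professor : ((s→t)→(s→t)) takes [Zoe red] : (s→t), giving (s→t).
[read [[Zoe red] professor]]: e with (s→t) — neither is a function whose domain matches the other; composition fails here.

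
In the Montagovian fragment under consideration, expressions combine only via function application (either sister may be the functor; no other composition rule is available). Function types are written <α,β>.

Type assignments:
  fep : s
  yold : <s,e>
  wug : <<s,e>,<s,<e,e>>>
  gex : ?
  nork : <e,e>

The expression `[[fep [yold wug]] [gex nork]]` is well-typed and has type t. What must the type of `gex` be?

<<e,e>,<<e,e>,t>>

At [[fep [yold wug]] [gex nork]] (required: t): [fep [yold wug]] is <e,e>, which is not a function with range t; hence [gex nork] is the functor — type <<e,e>,t>.
At [gex nork] (required: <<e,e>,t>): nork is <e,e>, which is not a function with range <<e,e>,t>; hence gex is the functor — type <<e,e>,<<e,e>,t>>.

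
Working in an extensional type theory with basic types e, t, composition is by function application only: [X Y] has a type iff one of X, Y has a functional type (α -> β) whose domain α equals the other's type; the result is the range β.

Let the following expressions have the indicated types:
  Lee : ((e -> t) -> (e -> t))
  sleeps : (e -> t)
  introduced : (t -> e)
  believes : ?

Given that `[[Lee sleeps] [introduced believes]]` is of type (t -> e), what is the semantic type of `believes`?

For [[Lee sleeps] [introduced believes]] to have type (t -> e) with [Lee sleeps] of type (e -> t), [introduced believes] must be the function: [introduced believes] : ((e -> t) -> (t -> e)).
For [introduced believes] to have type ((e -> t) -> (t -> e)) with introduced of type (t -> e), believes must be the function: believes : ((t -> e) -> ((e -> t) -> (t -> e))).

((t -> e) -> ((e -> t) -> (t -> e)))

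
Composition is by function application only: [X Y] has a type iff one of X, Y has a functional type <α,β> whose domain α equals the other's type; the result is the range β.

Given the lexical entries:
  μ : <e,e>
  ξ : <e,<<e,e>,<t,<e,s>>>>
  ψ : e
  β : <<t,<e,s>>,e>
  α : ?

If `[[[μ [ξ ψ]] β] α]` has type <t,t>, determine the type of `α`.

<e,<t,t>>

[[[μ [ξ ψ]] β] α] must have type <t,t>. The sister [[μ [ξ ψ]] β] has type e; that is not a function onto <t,t>, so α must be the functor, of type <e,<t,t>>.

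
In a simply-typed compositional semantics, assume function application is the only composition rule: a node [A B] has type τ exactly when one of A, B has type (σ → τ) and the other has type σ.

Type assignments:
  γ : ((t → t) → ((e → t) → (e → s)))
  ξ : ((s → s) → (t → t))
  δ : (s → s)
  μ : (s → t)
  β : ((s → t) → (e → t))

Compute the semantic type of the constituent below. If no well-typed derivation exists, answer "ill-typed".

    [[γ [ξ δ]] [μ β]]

(e → s)

[ξ δ]: ((s → s) → (t → t)) applied to (s → s) yields (t → t).
[γ [ξ δ]]: ((t → t) → ((e → t) → (e → s))) applied to (t → t) yields ((e → t) → (e → s)).
[μ β]: ((s → t) → (e → t)) applied to (s → t) yields (e → t).
[[γ [ξ δ]] [μ β]]: ((e → t) → (e → s)) applied to (e → t) yields (e → s).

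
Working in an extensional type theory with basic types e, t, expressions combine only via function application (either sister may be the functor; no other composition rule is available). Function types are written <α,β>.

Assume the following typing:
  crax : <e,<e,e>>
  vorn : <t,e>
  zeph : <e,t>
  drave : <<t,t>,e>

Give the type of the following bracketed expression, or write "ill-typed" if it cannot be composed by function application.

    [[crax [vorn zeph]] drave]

At [vorn zeph]: neither <t,e> nor <e,t> can take the other as argument; the node is ill-typed.

ill-typed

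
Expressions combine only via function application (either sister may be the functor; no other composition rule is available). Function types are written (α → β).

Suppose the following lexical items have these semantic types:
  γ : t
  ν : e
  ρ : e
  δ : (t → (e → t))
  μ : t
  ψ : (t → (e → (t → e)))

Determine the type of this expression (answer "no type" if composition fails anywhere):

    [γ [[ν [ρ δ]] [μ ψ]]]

[ρ δ]: e and (t → (e → t)) cannot combine by function application — type clash.

no type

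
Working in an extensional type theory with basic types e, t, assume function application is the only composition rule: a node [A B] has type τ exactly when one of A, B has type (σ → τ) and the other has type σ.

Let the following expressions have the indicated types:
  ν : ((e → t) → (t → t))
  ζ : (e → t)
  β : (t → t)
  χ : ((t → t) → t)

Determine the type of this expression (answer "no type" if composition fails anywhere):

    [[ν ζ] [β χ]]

[ν ζ]: functor ν : ((e → t) → (t → t)), argument ζ : (e → t); result (t → t).
[β χ]: functor χ : ((t → t) → t), argument β : (t → t); result t.
[[ν ζ] [β χ]]: functor [ν ζ] : (t → t), argument [β χ] : t; result t.

t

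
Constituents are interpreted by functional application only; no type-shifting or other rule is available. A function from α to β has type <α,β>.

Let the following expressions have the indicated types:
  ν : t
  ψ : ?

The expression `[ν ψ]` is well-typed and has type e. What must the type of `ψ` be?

[ν ψ] must have type e. The sister ν has type t; that is not a function onto e, so ψ must be the functor, of type <t,e>.

<t,e>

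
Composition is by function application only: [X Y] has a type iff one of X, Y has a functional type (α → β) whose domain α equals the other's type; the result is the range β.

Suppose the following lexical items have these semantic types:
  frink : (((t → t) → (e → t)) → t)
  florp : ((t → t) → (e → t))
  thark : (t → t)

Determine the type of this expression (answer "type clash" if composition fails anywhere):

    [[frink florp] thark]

[frink florp]: (((t → t) → (e → t)) → t) applied to ((t → t) → (e → t)) yields t.
[[frink florp] thark]: (t → t) applied to t yields t.

t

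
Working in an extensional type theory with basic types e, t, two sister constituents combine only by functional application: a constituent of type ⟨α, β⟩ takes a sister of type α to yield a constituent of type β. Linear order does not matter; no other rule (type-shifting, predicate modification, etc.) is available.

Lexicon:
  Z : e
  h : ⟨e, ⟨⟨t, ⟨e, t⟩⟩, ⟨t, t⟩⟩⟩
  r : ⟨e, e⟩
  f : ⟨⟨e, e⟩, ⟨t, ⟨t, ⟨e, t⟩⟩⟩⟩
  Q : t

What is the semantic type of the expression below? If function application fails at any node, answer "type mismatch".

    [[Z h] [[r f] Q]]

[Z h]: ⟨e, ⟨⟨t, ⟨e, t⟩⟩, ⟨t, t⟩⟩⟩ applied to e yields ⟨⟨t, ⟨e, t⟩⟩, ⟨t, t⟩⟩.
[r f]: ⟨⟨e, e⟩, ⟨t, ⟨t, ⟨e, t⟩⟩⟩⟩ applied to ⟨e, e⟩ yields ⟨t, ⟨t, ⟨e, t⟩⟩⟩.
[[r f] Q]: ⟨t, ⟨t, ⟨e, t⟩⟩⟩ applied to t yields ⟨t, ⟨e, t⟩⟩.
[[Z h] [[r f] Q]]: ⟨⟨t, ⟨e, t⟩⟩, ⟨t, t⟩⟩ applied to ⟨t, ⟨e, t⟩⟩ yields ⟨t, t⟩.

⟨t, t⟩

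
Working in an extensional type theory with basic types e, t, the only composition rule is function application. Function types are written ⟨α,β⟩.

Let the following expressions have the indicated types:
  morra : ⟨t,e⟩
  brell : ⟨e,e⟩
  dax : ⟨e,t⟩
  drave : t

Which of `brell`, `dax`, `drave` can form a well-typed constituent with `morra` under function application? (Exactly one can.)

brell : ⟨e,e⟩ — morra needs t; brell needs e; neither fits.
dax : ⟨e,t⟩ — morra needs t; dax needs e; neither fits.
drave — combines: morra : ⟨t,e⟩ takes drave : t as argument, giving e.

drave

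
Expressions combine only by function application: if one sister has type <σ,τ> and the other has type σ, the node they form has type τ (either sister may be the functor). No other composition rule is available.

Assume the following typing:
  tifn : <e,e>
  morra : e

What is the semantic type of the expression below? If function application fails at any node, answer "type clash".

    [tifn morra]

e

[tifn morra]: tifn is <e,e>, morra is e; result e.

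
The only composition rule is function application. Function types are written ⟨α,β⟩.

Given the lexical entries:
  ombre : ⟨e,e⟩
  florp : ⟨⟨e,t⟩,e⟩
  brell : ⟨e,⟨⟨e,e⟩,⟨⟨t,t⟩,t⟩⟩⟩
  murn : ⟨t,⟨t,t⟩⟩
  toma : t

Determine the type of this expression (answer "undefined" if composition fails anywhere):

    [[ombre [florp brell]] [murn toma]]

undefined

[florp brell]: ⟨⟨e,t⟩,e⟩ and ⟨e,⟨⟨e,e⟩,⟨⟨t,t⟩,t⟩⟩⟩ cannot combine by function application — type clash.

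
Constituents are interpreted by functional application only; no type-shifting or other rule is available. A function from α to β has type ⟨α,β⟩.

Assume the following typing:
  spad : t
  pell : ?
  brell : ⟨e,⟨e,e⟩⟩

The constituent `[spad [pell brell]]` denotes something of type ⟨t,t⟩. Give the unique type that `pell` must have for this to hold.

For [spad [pell brell]] to have type ⟨t,t⟩ with spad of type t, [pell brell] must be the function: [pell brell] : ⟨t,⟨t,t⟩⟩.
For [pell brell] to have type ⟨t,⟨t,t⟩⟩ with brell of type ⟨e,⟨e,e⟩⟩, pell must be the function: pell : ⟨⟨e,⟨e,e⟩⟩,⟨t,⟨t,t⟩⟩⟩.

⟨⟨e,⟨e,e⟩⟩,⟨t,⟨t,t⟩⟩⟩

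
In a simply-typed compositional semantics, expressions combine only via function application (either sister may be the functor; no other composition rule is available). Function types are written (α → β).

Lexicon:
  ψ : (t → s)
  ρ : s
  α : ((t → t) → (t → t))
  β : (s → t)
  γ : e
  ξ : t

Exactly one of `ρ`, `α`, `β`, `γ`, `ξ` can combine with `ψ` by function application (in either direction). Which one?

ξ

ρ : s — does not combine with ψ.
α : ((t → t) → (t → t)) — does not combine with ψ.
β : (s → t) — does not combine with ψ.
γ : e — does not combine with ψ.
ξ — combines: ψ : (t → s) takes ξ : t as argument, giving s.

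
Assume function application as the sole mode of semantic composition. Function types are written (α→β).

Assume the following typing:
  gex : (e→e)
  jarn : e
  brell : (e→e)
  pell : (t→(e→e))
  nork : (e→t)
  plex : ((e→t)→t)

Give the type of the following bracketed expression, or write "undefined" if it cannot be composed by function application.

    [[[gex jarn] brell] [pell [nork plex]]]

e

[gex jarn]: (e→e) applied to e yields e.
[[gex jarn] brell]: (e→e) applied to e yields e.
[nork plex]: ((e→t)→t) applied to (e→t) yields t.
[pell [nork plex]]: (t→(e→e)) applied to t yields (e→e).
[[[gex jarn] brell] [pell [nork plex]]]: (e→e) applied to e yields e.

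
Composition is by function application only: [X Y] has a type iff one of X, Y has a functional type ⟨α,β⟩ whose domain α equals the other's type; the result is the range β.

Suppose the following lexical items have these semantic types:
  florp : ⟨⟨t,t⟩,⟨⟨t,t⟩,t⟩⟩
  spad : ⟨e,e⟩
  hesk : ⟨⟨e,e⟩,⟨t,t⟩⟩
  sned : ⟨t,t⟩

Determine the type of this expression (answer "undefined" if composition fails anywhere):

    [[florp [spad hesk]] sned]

t

[spad hesk]: ⟨⟨e,e⟩,⟨t,t⟩⟩ applied to ⟨e,e⟩ yields ⟨t,t⟩.
[florp [spad hesk]]: ⟨⟨t,t⟩,⟨⟨t,t⟩,t⟩⟩ applied to ⟨t,t⟩ yields ⟨⟨t,t⟩,t⟩.
[[florp [spad hesk]] sned]: ⟨⟨t,t⟩,t⟩ applied to ⟨t,t⟩ yields t.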